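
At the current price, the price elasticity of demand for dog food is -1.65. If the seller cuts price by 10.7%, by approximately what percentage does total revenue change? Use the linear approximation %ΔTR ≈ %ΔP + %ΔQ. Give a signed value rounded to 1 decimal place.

%ΔQ ≈ Ed × %ΔP = (-1.65) × (-10.7%) = +17.6550%
%ΔTR ≈ %ΔP + %ΔQ = (-10.7%) + (+17.6550%) = +6.9550%

+7.0%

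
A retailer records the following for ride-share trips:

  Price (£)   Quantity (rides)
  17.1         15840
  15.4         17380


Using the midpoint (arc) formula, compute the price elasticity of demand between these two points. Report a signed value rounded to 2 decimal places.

-0.89

%ΔQ = (17380 − 15840) / [(15840 + 17380)/2] = 1540/16610 = 0.092715…
%ΔP = (15.4 − 17.1) / [(17.1 + 15.4)/2] = -1.7/16.25 = -0.104615…
Arc Ed = %ΔQ / %ΔP = (1540/16610) / (-1.7/16.25) = -0.8862…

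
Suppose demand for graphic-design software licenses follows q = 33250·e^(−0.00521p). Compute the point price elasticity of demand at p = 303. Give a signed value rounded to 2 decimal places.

dq/dp = −0.00521·q = -35.7305. At p = 303, q = 6858.06.
Ed = (dq/dp)·(p/q) = (-35.7305) × (303/6858.06) = -1.5786…

-1.58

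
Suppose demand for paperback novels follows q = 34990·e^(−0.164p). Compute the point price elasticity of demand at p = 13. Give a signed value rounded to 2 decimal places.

-2.13

dq/dp = −0.164·q = -680.569. At p = 13, q = 4149.81.
Ed = (dq/dp)·(p/q) = (-680.569) × (13/4149.81) = -2.132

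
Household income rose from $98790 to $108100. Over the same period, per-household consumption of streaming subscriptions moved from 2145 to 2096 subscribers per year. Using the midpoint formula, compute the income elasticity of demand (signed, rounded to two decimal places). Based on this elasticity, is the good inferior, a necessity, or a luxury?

%ΔQ = (2096 − 2145)/[( 2145 + 2096)/2] = -49/2120.5 = -0.023107…
%ΔIncome = (108100 − 98790)/[( 98790 + 108100)/2] = 9310/103445 = 0.089999…
E_income = (-49/2120.5) / (9310/103445) = -0.2567…
E_income < 0 ⇒ inferior good.

-0.26; inferior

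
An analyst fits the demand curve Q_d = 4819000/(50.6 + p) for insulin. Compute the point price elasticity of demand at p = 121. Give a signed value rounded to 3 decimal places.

-0.705

dQ_d/dp = −4819000/(50.6 + p)² = -163.652. At p = 121, Q_d = 28082.8.
Ed = (dQ_d/dp)·(p/Q_d) = (-163.652) × (121/28082.8) = -0.70512…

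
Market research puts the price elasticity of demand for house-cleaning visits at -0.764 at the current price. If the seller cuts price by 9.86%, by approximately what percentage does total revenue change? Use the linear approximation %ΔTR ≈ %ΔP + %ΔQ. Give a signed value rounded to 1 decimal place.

-2.3%

%ΔQ ≈ Ed × %ΔP = (-0.764) × (-9.86%) = +7.5330%
%ΔTR ≈ %ΔP + %ΔQ = (-9.86%) + (+7.5330%) = -2.3270%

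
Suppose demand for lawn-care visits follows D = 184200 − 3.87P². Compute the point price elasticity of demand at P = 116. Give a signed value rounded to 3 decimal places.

-0.788

dD/dP = −2·3.87·P = -897.84. At P = 116, D = 132125.28.
Ed = (dD/dP)·(P/D) = (-897.84) × (116/132125.28) = -0.78826…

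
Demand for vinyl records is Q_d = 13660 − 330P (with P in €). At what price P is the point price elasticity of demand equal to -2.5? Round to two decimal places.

29.57

Ed = −330P/(13660 − 330P). Set this equal to -2.5:
330P = 2.5·(13660 − 330P) ⇒ 330P(1 + 2.5) = 2.5·13660
P = 2.5·13660 / (330·3.5) = 29.5670…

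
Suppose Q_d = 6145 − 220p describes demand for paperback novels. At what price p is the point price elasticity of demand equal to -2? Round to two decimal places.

Ed = −220p/(6145 − 220p). Set this equal to -2:
220p = 2·(6145 − 220p) ⇒ 220p(1 + 2) = 2·6145
p = 2·6145 / (220·3) = 18.6212…

18.62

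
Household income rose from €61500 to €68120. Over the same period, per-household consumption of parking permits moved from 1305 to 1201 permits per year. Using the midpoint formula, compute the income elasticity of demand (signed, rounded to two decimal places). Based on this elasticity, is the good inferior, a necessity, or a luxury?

%ΔQ = (1201 − 1305)/[( 1305 + 1201)/2] = -104/1253 = -0.083000…
%ΔIncome = (68120 − 61500)/[( 61500 + 68120)/2] = 6620/64810 = 0.102144…
E_income = (-104/1253) / (6620/64810) = -0.8125…
E_income < 0 ⇒ inferior good.

-0.81; inferior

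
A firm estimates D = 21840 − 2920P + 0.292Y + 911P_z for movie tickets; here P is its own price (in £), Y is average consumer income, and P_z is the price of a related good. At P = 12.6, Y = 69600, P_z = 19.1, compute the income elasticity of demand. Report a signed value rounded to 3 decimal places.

At the given values, D = 21840 − 2920(12.6) + 0.292(69600) + 911(19.1) = 22771.3.
∂D/∂Y = 0.292.
E = (0.292) × (69600/22771.3) = 0.89249…

0.892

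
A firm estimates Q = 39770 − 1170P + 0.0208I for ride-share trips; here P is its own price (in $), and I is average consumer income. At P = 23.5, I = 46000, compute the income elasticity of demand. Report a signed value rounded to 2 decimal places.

0.07

At the given values, Q = 39770 − 1170(23.5) + 0.0208(46000) = 13231.8.
∂Q/∂I = 0.0208.
E = (0.0208) × (46000/13231.8) = 0.0723…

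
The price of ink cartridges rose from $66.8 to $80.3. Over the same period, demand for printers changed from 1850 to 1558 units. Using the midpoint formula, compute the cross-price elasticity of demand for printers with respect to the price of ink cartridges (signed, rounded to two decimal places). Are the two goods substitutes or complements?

%ΔQ_{printers} = (1558 − 1850)/avg = -292/1704 = -0.171361…
%ΔP_{ink cartridges} = (80.3 − 66.8)/avg = 13.5/73.55 = 0.183548…
E_cross = (-292/1704) / (13.5/73.55) = -0.9336…
E_cross < 0 ⇒ the goods are complements.

-0.93; complements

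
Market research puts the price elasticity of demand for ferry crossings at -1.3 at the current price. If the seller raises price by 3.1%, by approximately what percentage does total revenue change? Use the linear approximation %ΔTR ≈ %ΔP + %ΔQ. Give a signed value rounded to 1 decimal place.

%ΔQ ≈ Ed × %ΔP = (-1.3) × (+3.1%) = -4.0300%
%ΔTR ≈ %ΔP + %ΔQ = (+3.1%) + (-4.0300%) = -0.9300%

-0.9%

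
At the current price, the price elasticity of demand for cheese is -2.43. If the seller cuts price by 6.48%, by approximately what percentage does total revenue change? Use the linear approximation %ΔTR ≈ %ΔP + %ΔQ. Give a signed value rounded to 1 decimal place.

%ΔQ ≈ Ed × %ΔP = (-2.43) × (-6.48%) = +15.7464%
%ΔTR ≈ %ΔP + %ΔQ = (-6.48%) + (+15.7464%) = +9.2664%

+9.3%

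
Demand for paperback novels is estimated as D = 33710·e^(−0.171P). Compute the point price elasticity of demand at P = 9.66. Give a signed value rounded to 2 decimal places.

-1.65

dD/dP = −0.171·D = -1105. At P = 9.66, D = 6461.97.
Ed = (dD/dP)·(P/D) = (-1105) × (9.66/6461.97) = -1.6518…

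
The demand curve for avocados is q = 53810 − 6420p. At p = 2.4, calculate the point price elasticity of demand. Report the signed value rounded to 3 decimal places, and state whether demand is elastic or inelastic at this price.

-0.401; inelastic

dq/dp = −6420. At p = 2.4, q = 53810 − 6420(2.4) = 38402.
Ed = (dq/dp)·(p/q) = −6420 × (2.4/38402) = -0.40122…
|Ed| = 0.401 < 1, so demand is inelastic.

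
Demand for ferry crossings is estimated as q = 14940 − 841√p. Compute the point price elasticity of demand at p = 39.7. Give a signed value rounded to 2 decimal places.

-0.27

dq/dp = −841/(2√p) = -66.7376. At p = 39.7, q = 9641.03.
Ed = (dq/dp)·(p/q) = (-66.7376) × (39.7/9641.03) = -0.2748…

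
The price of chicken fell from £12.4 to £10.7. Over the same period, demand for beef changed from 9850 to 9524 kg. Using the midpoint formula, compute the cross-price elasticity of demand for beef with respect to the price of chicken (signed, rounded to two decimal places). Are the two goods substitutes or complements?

%ΔQ_{beef} = (9524 − 9850)/avg = -326/9687 = -0.033653…
%ΔP_{chicken} = (10.7 − 12.4)/avg = -1.7/11.55 = -0.147186…
E_cross = (-326/9687) / (-1.7/11.55) = 0.2286…
E_cross > 0 ⇒ the goods are substitutes.

0.23; substitutes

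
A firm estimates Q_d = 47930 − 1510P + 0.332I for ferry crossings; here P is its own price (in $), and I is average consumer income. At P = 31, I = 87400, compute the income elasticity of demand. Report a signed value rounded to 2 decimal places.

0.96

At the given values, Q_d = 47930 − 1510(31) + 0.332(87400) = 30136.8.
∂Q_d/∂I = 0.332.
E = (0.332) × (87400/30136.8) = 0.9628…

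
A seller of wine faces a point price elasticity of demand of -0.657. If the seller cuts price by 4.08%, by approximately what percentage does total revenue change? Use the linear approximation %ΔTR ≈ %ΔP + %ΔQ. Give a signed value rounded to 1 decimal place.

%ΔQ ≈ Ed × %ΔP = (-0.657) × (-4.08%) = +2.6806%
%ΔTR ≈ %ΔP + %ΔQ = (-4.08%) + (+2.6806%) = -1.3994%

-1.4%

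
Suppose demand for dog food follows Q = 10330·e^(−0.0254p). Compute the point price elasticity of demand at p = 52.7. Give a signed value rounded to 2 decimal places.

-1.34

dQ/dp = −0.0254·Q = -68.8012. At p = 52.7, Q = 2708.71.
Ed = (dQ/dp)·(p/Q) = (-68.8012) × (52.7/2708.71) = -1.3385…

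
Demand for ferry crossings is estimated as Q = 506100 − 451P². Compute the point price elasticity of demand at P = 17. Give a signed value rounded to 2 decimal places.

-0.69

dQ/dP = −2·451·P = -15334. At P = 17, Q = 375761.
Ed = (dQ/dP)·(P/Q) = (-15334) × (17/375761) = -0.6937…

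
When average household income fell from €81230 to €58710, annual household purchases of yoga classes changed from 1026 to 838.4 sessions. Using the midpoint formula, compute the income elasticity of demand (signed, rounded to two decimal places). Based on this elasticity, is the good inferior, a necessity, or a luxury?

%ΔQ = (838.4 − 1026)/[( 1026 + 838.4)/2] = -187.6/932.2 = -0.201244…
%ΔIncome = (58710 − 81230)/[( 81230 + 58710)/2] = -22520/69970 = -0.321852…
E_income = (-187.6/932.2) / (-22520/69970) = 0.6252…
0 < E_income < 1 ⇒ normal good, necessity.

0.63; necessity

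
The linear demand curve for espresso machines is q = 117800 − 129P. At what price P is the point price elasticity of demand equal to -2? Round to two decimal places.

608.79

Ed = −129P/(117800 − 129P). Set this equal to -2:
129P = 2·(117800 − 129P) ⇒ 129P(1 + 2) = 2·117800
P = 2·117800 / (129·3) = 608.7855…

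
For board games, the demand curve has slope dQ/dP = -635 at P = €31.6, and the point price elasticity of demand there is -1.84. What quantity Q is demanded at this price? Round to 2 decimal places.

Ed = (dQ/dP)·(P/Q) ⇒ Q = (dQ/dP)·P/Ed = (-635)·31.6/(-1.84) = 10905.4347…

10905.43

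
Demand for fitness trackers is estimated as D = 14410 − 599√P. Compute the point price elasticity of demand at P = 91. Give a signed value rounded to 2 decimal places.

dD/dP = −599/(2√P) = -31.3961. At P = 91, D = 8695.9.
Ed = (dD/dP)·(P/D) = (-31.3961) × (91/8695.9) = -0.3285…

-0.33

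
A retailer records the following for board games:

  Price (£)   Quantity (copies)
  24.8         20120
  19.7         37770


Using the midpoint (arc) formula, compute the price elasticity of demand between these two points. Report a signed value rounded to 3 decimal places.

-2.660

%ΔQ = (37770 − 20120) / [(20120 + 37770)/2] = 17650/28945 = 0.609777…
%ΔP = (19.7 − 24.8) / [(24.8 + 19.7)/2] = -5.1/22.25 = -0.229213…
Arc Ed = %ΔQ / %ΔP = (17650/28945) / (-5.1/22.25) = -2.66030…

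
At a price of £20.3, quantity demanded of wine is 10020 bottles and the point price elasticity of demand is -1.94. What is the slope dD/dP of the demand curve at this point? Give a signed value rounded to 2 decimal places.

-957.58

Ed = (dD/dP)·(P/D) ⇒ dD/dP = Ed·D/P = (-1.94)·10020/20.3 = -957.5763…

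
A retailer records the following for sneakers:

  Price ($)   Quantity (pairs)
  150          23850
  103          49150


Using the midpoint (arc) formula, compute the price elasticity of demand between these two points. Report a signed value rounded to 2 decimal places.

-1.87

%ΔQ = (49150 − 23850) / [(23850 + 49150)/2] = 25300/36500 = 0.693150…
%ΔP = (103 − 150) / [(150 + 103)/2] = -47/126.5 = -0.371541…
Arc Ed = %ΔQ / %ΔP = (25300/36500) / (-47/126.5) = -1.8656…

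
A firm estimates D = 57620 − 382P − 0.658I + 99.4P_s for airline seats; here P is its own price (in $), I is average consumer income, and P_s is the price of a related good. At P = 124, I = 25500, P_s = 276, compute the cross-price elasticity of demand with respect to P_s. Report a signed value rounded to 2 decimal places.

At the given values, D = 57620 − 382(124) − 0.658(25500) + 99.4(276) = 20907.4.
∂D/∂P_s = 99.4.
E = (99.4) × (276/20907.4) = 1.3121…

1.31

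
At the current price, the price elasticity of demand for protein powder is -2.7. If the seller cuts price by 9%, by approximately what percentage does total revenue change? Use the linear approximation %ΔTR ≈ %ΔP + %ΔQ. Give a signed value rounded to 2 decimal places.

+15.30%

%ΔQ ≈ Ed × %ΔP = (-2.7) × (-9%) = +24.3000%
%ΔTR ≈ %ΔP + %ΔQ = (-9%) + (+24.3000%) = +15.3000%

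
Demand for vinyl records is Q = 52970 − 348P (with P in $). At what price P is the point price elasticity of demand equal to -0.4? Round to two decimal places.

43.49

Ed = −348P/(52970 − 348P). Set this equal to -0.4:
348P = 0.4·(52970 − 348P) ⇒ 348P(1 + 0.4) = 0.4·52970
P = 0.4·52970 / (348·1.4) = 43.4893…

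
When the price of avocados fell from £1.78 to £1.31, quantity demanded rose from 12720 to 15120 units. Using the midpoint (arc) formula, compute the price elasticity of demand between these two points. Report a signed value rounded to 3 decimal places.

-0.567

%ΔQ = (15120 − 12720) / [(12720 + 15120)/2] = 2400/13920 = 0.172413…
%ΔP = (1.31 − 1.78) / [(1.78 + 1.31)/2] = -0.47/1.545 = -0.304207…
Arc Ed = %ΔQ / %ΔP = (2400/13920) / (-0.47/1.545) = -0.56676…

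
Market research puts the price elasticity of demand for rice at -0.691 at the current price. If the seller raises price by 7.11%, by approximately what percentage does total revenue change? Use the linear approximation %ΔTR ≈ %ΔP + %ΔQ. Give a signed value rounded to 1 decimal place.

+2.2%

%ΔQ ≈ Ed × %ΔP = (-0.691) × (+7.11%) = -4.9130%
%ΔTR ≈ %ΔP + %ΔQ = (+7.11%) + (-4.9130%) = +2.1970%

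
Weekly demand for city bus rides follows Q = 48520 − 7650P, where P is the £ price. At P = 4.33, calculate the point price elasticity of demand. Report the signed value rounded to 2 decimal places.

-2.15

dQ/dP = −7650. At P = 4.33, Q = 48520 − 7650(4.33) = 15395.5.
Ed = (dQ/dP)·(P/Q) = −7650 × (4.33/15395.5) = -2.1515…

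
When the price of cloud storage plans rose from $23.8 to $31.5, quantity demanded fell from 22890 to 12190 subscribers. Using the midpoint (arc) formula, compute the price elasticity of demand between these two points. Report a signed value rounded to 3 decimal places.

%ΔQ = (12190 − 22890) / [(22890 + 12190)/2] = -10700/17540 = -0.610034…
%ΔP = (31.5 − 23.8) / [(23.8 + 31.5)/2] = 7.7/27.65 = 0.278481…
Arc Ed = %ΔQ / %ΔP = (-10700/17540) / (7.7/27.65) = -2.19057…

-2.191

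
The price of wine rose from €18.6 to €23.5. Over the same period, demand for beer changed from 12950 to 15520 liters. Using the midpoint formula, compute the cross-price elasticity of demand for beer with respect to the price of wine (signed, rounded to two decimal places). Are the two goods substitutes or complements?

%ΔQ_{beer} = (15520 − 12950)/avg = 2570/14235 = 0.180540…
%ΔP_{wine} = (23.5 − 18.6)/avg = 4.9/21.05 = 0.232779…
E_cross = (2570/14235) / (4.9/21.05) = 0.7755…
E_cross > 0 ⇒ the goods are substitutes.

0.78; substitutes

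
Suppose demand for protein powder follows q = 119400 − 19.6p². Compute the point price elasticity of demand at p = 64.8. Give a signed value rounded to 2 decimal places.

-4.44

dq/dp = −2·19.6·p = -2540.16. At p = 64.8, q = 37098.816.
Ed = (dq/dp)·(p/q) = (-2540.16) × (64.8/37098.816) = -4.4368…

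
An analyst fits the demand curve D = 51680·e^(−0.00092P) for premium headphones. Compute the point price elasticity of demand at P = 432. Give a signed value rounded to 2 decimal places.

dD/dP = −0.00092·D = -31.9525. At P = 432, D = 34730.9.
Ed = (dD/dP)·(P/D) = (-31.9525) × (432/34730.9) = -0.3974…

-0.40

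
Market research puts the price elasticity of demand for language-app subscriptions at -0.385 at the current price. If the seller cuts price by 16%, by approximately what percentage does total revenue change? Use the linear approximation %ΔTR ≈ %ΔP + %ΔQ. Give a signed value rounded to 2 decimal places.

-9.84%

%ΔQ ≈ Ed × %ΔP = (-0.385) × (-16%) = +6.1600%
%ΔTR ≈ %ΔP + %ΔQ = (-16%) + (+6.1600%) = -9.8400%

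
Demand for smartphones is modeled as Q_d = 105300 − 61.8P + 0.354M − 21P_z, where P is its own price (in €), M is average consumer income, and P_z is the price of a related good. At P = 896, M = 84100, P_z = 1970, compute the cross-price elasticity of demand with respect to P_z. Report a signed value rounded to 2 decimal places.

-1.08

At the given values, Q_d = 105300 − 61.8(896) + 0.354(84100) − 21(1970) = 38328.6.
∂Q_d/∂P_z = -21.
E = (-21) × (1970/38328.6) = -1.0793…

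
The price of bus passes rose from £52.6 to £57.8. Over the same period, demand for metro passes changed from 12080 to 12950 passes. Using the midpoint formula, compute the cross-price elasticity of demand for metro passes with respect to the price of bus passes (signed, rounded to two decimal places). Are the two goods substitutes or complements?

0.74; substitutes

%ΔQ_{metro passes} = (12950 − 12080)/avg = 870/12515 = 0.069516…
%ΔP_{bus passes} = (57.8 − 52.6)/avg = 5.2/55.2 = 0.094202…
E_cross = (870/12515) / (5.2/55.2) = 0.7379…
E_cross > 0 ⇒ the goods are substitutes.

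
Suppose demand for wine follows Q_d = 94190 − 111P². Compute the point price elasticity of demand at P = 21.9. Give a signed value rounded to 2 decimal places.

-2.60

dQ_d/dP = −2·111·P = -4861.8. At P = 21.9, Q_d = 40953.29.
Ed = (dQ_d/dP)·(P/Q_d) = (-4861.8) × (21.9/40953.29) = -2.5998…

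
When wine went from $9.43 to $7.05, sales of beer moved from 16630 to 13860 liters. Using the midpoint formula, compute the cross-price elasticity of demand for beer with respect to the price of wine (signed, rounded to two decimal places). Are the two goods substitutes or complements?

0.63; substitutes

%ΔQ_{beer} = (13860 − 16630)/avg = -2770/15245 = -0.181698…
%ΔP_{wine} = (7.05 − 9.43)/avg = -2.38/8.24 = -0.288834…
E_cross = (-2770/15245) / (-2.38/8.24) = 0.6290…
E_cross > 0 ⇒ the goods are substitutes.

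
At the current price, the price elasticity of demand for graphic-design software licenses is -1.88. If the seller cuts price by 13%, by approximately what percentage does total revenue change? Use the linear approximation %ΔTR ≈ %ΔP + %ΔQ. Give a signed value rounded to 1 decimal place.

%ΔQ ≈ Ed × %ΔP = (-1.88) × (-13%) = +24.4400%
%ΔTR ≈ %ΔP + %ΔQ = (-13%) + (+24.4400%) = +11.4400%

+11.4%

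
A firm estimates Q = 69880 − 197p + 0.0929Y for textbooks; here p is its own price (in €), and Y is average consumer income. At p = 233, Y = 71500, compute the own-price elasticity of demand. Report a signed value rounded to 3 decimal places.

At the given values, Q = 69880 − 197(233) + 0.0929(71500) = 30621.35.
∂Q/∂p = −197.
E = (-197) × (233/30621.35) = -1.49898…

-1.499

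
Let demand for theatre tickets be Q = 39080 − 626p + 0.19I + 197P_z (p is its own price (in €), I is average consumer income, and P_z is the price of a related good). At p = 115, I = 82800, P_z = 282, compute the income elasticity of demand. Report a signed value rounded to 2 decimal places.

0.41

At the given values, Q = 39080 − 626(115) + 0.19(82800) + 197(282) = 38376.
∂Q/∂I = 0.19.
E = (0.19) × (82800/38376) = 0.4099…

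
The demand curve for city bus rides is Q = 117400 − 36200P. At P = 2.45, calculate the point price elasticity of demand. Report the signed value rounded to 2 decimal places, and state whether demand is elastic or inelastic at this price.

-3.09; elastic

dQ/dP = −36200. At P = 2.45, Q = 117400 − 36200(2.45) = 28710.
Ed = (dQ/dP)·(P/Q) = −36200 × (2.45/28710) = -3.0891…
|Ed| = 3.09 > 1, so demand is elastic.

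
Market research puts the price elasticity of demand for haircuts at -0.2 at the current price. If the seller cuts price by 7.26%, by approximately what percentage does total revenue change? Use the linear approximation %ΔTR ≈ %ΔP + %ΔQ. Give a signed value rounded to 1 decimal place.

-5.8%

%ΔQ ≈ Ed × %ΔP = (-0.2) × (-7.26%) = +1.4520%
%ΔTR ≈ %ΔP + %ΔQ = (-7.26%) + (+1.4520%) = -5.8080%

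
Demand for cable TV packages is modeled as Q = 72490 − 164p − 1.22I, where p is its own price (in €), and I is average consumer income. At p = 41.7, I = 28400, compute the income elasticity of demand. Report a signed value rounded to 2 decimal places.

-1.12

At the given values, Q = 72490 − 164(41.7) − 1.22(28400) = 31003.2.
∂Q/∂I = -1.22.
E = (-1.22) × (28400/31003.2) = -1.1175…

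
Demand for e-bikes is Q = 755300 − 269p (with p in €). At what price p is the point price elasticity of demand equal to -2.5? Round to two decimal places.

Ed = −269p/(755300 − 269p). Set this equal to -2.5:
269p = 2.5·(755300 − 269p) ⇒ 269p(1 + 2.5) = 2.5·755300
p = 2.5·755300 / (269·3.5) = 2005.5762…

2005.58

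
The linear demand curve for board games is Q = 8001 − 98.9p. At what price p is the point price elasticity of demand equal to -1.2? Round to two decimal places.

44.13

Ed = −98.9p/(8001 − 98.9p). Set this equal to -1.2:
98.9p = 1.2·(8001 − 98.9p) ⇒ 98.9p(1 + 1.2) = 1.2·8001
p = 1.2·8001 / (98.9·2.2) = 44.1272…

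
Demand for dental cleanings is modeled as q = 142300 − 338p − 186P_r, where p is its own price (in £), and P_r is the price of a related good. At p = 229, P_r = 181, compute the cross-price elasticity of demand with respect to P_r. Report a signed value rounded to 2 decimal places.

At the given values, q = 142300 − 338(229) − 186(181) = 31232.
∂q/∂P_r = -186.
E = (-186) × (181/31232) = -1.0779…

-1.08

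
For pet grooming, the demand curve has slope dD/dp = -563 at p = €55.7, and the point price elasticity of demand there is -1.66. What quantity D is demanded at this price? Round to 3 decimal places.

18891.024

Ed = (dD/dp)·(p/D) ⇒ D = (dD/dp)·p/Ed = (-563)·55.7/(-1.66) = 18891.02409…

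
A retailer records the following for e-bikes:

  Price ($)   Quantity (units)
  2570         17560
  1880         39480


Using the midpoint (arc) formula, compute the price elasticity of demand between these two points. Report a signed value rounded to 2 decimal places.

-2.48

%ΔQ = (39480 − 17560) / [(17560 + 39480)/2] = 21920/28520 = 0.768583…
%ΔP = (1880 − 2570) / [(2570 + 1880)/2] = -690/2225 = -0.310112…
Arc Ed = %ΔQ / %ΔP = (21920/28520) / (-690/2225) = -2.4784…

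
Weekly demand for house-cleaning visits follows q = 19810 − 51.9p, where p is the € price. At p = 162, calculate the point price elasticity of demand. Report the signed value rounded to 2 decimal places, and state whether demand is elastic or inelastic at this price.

dq/dp = −51.9. At p = 162, q = 19810 − 51.9(162) = 11402.2.
Ed = (dq/dp)·(p/q) = −51.9 × (162/11402.2) = -0.7373…
|Ed| = 0.74 < 1, so demand is inelastic.

-0.74; inelastic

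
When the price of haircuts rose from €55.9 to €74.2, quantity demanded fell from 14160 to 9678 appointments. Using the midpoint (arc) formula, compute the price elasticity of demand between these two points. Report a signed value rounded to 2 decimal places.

%ΔQ = (9678 − 14160) / [(14160 + 9678)/2] = -4482/11919 = -0.376038…
%ΔP = (74.2 − 55.9) / [(55.9 + 74.2)/2] = 18.3/65.05 = 0.281322…
Arc Ed = %ΔQ / %ΔP = (-4482/11919) / (18.3/65.05) = -1.3366…

-1.34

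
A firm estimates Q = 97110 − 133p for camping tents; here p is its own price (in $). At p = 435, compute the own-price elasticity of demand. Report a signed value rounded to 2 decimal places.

At the given values, Q = 97110 − 133(435) = 39255.
∂Q/∂p = −133.
E = (-133) × (435/39255) = -1.4738…

-1.47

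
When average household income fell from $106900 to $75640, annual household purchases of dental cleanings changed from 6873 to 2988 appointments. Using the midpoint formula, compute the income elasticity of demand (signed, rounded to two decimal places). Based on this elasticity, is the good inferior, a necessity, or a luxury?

%ΔQ = (2988 − 6873)/[( 6873 + 2988)/2] = -3885/4930.5 = -0.787952…
%ΔIncome = (75640 − 106900)/[( 106900 + 75640)/2] = -31260/91270 = -0.342500…
E_income = (-3885/4930.5) / (-31260/91270) = 2.3005…
E_income > 1 ⇒ normal good, luxury.

2.30; luxury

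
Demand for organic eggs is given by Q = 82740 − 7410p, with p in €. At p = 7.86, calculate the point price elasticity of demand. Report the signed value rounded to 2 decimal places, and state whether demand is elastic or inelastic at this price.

-2.38; elastic

dQ/dp = −7410. At p = 7.86, Q = 82740 − 7410(7.86) = 24497.4.
Ed = (dQ/dp)·(p/Q) = −7410 × (7.86/24497.4) = -2.3775…
|Ed| = 2.38 > 1, so demand is elastic.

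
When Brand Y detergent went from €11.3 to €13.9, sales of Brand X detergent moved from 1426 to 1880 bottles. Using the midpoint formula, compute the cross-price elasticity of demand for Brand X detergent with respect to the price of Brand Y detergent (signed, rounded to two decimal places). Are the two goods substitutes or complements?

1.33; substitutes

%ΔQ_{Brand X detergent} = (1880 − 1426)/avg = 454/1653 = 0.274652…
%ΔP_{Brand Y detergent} = (13.9 − 11.3)/avg = 2.6/12.6 = 0.206349…
E_cross = (454/1653) / (2.6/12.6) = 1.3310…
E_cross > 0 ⇒ the goods are substitutes.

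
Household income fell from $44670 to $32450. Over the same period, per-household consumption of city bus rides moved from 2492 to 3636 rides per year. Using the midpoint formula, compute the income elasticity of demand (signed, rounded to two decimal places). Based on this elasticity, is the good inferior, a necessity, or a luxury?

%ΔQ = (3636 − 2492)/[( 2492 + 3636)/2] = 1144/3064 = 0.373368…
%ΔIncome = (32450 − 44670)/[( 44670 + 32450)/2] = -12220/38560 = -0.316908…
E_income = (1144/3064) / (-12220/38560) = -1.1781…
E_income < 0 ⇒ inferior good.

-1.18; inferior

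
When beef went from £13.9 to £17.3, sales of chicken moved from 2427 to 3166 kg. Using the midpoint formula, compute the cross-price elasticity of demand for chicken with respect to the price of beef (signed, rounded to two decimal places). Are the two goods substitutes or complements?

1.21; substitutes

%ΔQ_{chicken} = (3166 − 2427)/avg = 739/2796.5 = 0.264258…
%ΔP_{beef} = (17.3 − 13.9)/avg = 3.4/15.6 = 0.217948…
E_cross = (739/2796.5) / (3.4/15.6) = 1.2124…
E_cross > 0 ⇒ the goods are substitutes.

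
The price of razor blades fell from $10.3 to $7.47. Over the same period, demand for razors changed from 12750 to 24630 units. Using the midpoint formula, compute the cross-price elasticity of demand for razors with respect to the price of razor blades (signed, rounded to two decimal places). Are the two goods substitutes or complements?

-2.00; complements

%ΔQ_{razors} = (24630 − 12750)/avg = 11880/18690 = 0.635634…
%ΔP_{razor blades} = (7.47 − 10.3)/avg = -2.83/8.885 = -0.318514…
E_cross = (11880/18690) / (-2.83/8.885) = -1.9956…
E_cross < 0 ⇒ the goods are complements.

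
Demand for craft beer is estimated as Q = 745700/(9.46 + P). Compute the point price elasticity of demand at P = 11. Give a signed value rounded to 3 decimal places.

dQ/dP = −745700/(9.46 + P)² = -1781.36. At P = 11, Q = 36446.7.
Ed = (dQ/dP)·(P/Q) = (-1781.36) × (11/36446.7) = -0.53763…

-0.538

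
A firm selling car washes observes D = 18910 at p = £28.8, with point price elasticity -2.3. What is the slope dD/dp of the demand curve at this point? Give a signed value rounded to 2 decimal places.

Ed = (dD/dp)·(p/D) ⇒ dD/dp = Ed·D/p = (-2.3)·18910/28.8 = -1510.1736…

-1510.17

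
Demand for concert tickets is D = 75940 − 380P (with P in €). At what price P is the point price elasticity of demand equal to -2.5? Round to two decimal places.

Ed = −380P/(75940 − 380P). Set this equal to -2.5:
380P = 2.5·(75940 − 380P) ⇒ 380P(1 + 2.5) = 2.5·75940
P = 2.5·75940 / (380·3.5) = 142.7443…

142.74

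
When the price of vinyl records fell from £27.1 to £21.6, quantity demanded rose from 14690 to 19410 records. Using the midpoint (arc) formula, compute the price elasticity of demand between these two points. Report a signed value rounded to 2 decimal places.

%ΔQ = (19410 − 14690) / [(14690 + 19410)/2] = 4720/17050 = 0.276832…
%ΔP = (21.6 − 27.1) / [(27.1 + 21.6)/2] = -5.5/24.35 = -0.225872…
Arc Ed = %ΔQ / %ΔP = (4720/17050) / (-5.5/24.35) = -1.2256…

-1.23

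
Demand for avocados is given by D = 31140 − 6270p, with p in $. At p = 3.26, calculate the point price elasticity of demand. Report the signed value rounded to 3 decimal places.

dD/dp = −6270. At p = 3.26, D = 31140 − 6270(3.26) = 10699.8.
Ed = (dD/dp)·(p/D) = −6270 × (3.26/10699.8) = -1.91033…

-1.910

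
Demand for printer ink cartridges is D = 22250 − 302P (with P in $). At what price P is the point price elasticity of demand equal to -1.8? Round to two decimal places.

Ed = −302P/(22250 − 302P). Set this equal to -1.8:
302P = 1.8·(22250 − 302P) ⇒ 302P(1 + 1.8) = 1.8·22250
P = 1.8·22250 / (302·2.8) = 47.3628…

47.36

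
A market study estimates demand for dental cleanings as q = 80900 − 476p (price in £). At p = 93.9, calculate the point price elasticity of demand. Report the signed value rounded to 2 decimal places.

dq/dp = −476. At p = 93.9, q = 80900 − 476(93.9) = 36203.6.
Ed = (dq/dp)·(p/q) = −476 × (93.9/36203.6) = -1.2345…

-1.23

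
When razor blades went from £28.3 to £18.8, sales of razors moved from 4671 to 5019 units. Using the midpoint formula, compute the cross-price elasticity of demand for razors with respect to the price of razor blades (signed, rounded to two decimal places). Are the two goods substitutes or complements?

%ΔQ_{razors} = (5019 − 4671)/avg = 348/4845 = 0.071826…
%ΔP_{razor blades} = (18.8 − 28.3)/avg = -9.5/23.55 = -0.403397…
E_cross = (348/4845) / (-9.5/23.55) = -0.1780…
E_cross < 0 ⇒ the goods are complements.

-0.18; complements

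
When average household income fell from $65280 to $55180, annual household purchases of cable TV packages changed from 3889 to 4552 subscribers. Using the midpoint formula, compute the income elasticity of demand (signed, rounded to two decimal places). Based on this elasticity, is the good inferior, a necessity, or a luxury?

%ΔQ = (4552 − 3889)/[( 3889 + 4552)/2] = 663/4220.5 = 0.157090…
%ΔIncome = (55180 − 65280)/[( 65280 + 55180)/2] = -10100/60230 = -0.167690…
E_income = (663/4220.5) / (-10100/60230) = -0.9367…
E_income < 0 ⇒ inferior good.

-0.94; inferior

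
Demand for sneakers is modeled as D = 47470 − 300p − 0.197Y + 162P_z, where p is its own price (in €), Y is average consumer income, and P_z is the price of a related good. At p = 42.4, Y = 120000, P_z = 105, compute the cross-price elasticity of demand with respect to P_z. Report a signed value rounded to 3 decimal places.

At the given values, D = 47470 − 300(42.4) − 0.197(120000) + 162(105) = 28120.
∂D/∂P_z = 162.
E = (162) × (105/28120) = 0.60490…

0.605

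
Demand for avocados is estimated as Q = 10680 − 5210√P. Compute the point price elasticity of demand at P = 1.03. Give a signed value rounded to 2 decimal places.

dQ/dP = −5210/(2√P) = -2566.78. At P = 1.03, Q = 5392.43.
Ed = (dQ/dP)·(P/Q) = (-2566.78) × (1.03/5392.43) = -0.4902…

-0.49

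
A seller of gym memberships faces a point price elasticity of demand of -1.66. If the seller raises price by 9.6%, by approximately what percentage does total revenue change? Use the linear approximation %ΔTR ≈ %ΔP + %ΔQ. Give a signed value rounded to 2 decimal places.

%ΔQ ≈ Ed × %ΔP = (-1.66) × (+9.6%) = -15.9360%
%ΔTR ≈ %ΔP + %ΔQ = (+9.6%) + (-15.9360%) = -6.3360%

-6.34%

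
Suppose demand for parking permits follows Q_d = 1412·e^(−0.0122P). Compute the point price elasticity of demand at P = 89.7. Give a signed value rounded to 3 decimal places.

-1.094

dQ_d/dP = −0.0122·Q_d = -5.76672. At P = 89.7, Q_d = 472.682.
Ed = (dQ_d/dP)·(P/Q_d) = (-5.76672) × (89.7/472.682) = -1.09434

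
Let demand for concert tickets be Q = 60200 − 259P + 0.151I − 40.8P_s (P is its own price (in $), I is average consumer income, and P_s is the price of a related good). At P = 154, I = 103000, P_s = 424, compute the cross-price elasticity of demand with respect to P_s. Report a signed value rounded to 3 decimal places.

-0.932

At the given values, Q = 60200 − 259(154) + 0.151(103000) − 40.8(424) = 18567.8.
∂Q/∂P_s = -40.8.
E = (-40.8) × (424/18567.8) = -0.93167…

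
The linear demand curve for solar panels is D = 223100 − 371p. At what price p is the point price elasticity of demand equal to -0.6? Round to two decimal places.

225.51

Ed = −371p/(223100 − 371p). Set this equal to -0.6:
371p = 0.6·(223100 − 371p) ⇒ 371p(1 + 0.6) = 0.6·223100
p = 0.6·223100 / (371·1.6) = 225.5053…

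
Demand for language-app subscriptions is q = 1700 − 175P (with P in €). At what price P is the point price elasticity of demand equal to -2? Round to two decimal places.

6.48

Ed = −175P/(1700 − 175P). Set this equal to -2:
175P = 2·(1700 − 175P) ⇒ 175P(1 + 2) = 2·1700
P = 2·1700 / (175·3) = 6.4761…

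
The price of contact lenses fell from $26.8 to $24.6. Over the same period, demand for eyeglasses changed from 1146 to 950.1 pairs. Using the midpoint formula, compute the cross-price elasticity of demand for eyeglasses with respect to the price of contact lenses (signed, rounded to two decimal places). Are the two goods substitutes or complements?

%ΔQ_{eyeglasses} = (950.1 − 1146)/avg = -195.9/1048.05 = -0.186918…
%ΔP_{contact lenses} = (24.6 − 26.8)/avg = -2.2/25.7 = -0.085603…
E_cross = (-195.9/1048.05) / (-2.2/25.7) = 2.1835…
E_cross > 0 ⇒ the goods are substitutes.

2.18; substitutes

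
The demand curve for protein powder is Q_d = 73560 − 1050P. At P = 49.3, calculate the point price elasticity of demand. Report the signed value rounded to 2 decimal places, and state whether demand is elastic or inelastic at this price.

dQ_d/dP = −1050. At P = 49.3, Q_d = 73560 − 1050(49.3) = 21795.
Ed = (dQ_d/dP)·(P/Q_d) = −1050 × (49.3/21795) = -2.3750…
|Ed| = 2.38 > 1, so demand is elastic.

-2.38; elastic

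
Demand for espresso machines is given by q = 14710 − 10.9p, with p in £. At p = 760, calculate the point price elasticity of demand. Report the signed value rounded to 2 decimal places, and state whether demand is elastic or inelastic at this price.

dq/dp = −10.9. At p = 760, q = 14710 − 10.9(760) = 6426.
Ed = (dq/dp)·(p/q) = −10.9 × (760/6426) = -1.2891…
|Ed| = 1.29 > 1, so demand is elastic.

-1.29; elastic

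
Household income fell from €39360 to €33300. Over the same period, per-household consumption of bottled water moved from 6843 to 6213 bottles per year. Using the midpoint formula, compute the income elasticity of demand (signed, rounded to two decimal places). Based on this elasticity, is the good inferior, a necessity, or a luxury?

%ΔQ = (6213 − 6843)/[( 6843 + 6213)/2] = -630/6528 = -0.096507…
%ΔIncome = (33300 − 39360)/[( 39360 + 33300)/2] = -6060/36330 = -0.166804…
E_income = (-630/6528) / (-6060/36330) = 0.5785…
0 < E_income < 1 ⇒ normal good, necessity.

0.58; necessity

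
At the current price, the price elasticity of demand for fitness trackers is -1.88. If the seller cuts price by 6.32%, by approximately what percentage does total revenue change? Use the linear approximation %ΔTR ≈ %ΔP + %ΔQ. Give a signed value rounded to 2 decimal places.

%ΔQ ≈ Ed × %ΔP = (-1.88) × (-6.32%) = +11.8816%
%ΔTR ≈ %ΔP + %ΔQ = (-6.32%) + (+11.8816%) = +5.5616%

+5.56%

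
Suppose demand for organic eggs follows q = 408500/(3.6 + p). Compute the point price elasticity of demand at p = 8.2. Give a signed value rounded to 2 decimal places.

-0.69

dq/dp = −408500/(3.6 + p)² = -2933.78. At p = 8.2, q = 34618.6.
Ed = (dq/dp)·(p/q) = (-2933.78) × (8.2/34618.6) = -0.6949…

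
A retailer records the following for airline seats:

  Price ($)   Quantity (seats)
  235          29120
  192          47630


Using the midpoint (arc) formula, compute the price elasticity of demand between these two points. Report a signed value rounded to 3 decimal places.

-2.395

%ΔQ = (47630 − 29120) / [(29120 + 47630)/2] = 18510/38375 = 0.482345…
%ΔP = (192 − 235) / [(235 + 192)/2] = -43/213.5 = -0.201405…
Arc Ed = %ΔQ / %ΔP = (18510/38375) / (-43/213.5) = -2.39490…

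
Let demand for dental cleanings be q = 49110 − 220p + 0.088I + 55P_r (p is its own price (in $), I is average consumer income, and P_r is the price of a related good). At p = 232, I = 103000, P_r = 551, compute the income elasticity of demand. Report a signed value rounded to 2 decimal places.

0.24

At the given values, q = 49110 − 220(232) + 0.088(103000) + 55(551) = 37439.
∂q/∂I = 0.088.
E = (0.088) × (103000/37439) = 0.2421…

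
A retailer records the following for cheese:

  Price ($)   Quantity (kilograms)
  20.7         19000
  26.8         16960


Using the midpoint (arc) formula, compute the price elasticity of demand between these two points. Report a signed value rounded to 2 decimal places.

-0.44

%ΔQ = (16960 − 19000) / [(19000 + 16960)/2] = -2040/17980 = -0.113459…
%ΔP = (26.8 − 20.7) / [(20.7 + 26.8)/2] = 6.1/23.75 = 0.256842…
Arc Ed = %ΔQ / %ΔP = (-2040/17980) / (6.1/23.75) = -0.4417…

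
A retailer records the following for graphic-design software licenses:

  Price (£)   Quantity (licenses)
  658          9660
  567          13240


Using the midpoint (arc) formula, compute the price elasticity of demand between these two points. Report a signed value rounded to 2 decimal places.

%ΔQ = (13240 − 9660) / [(9660 + 13240)/2] = 3580/11450 = 0.312663…
%ΔP = (567 − 658) / [(658 + 567)/2] = -91/612.5 = -0.148571…
Arc Ed = %ΔQ / %ΔP = (3580/11450) / (-91/612.5) = -2.1044…

-2.10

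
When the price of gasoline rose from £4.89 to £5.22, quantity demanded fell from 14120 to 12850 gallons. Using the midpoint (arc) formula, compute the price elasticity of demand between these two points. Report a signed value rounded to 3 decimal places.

%ΔQ = (12850 − 14120) / [(14120 + 12850)/2] = -1270/13485 = -0.094178…
%ΔP = (5.22 − 4.89) / [(4.89 + 5.22)/2] = 0.33/5.055 = 0.065281…
Arc Ed = %ΔQ / %ΔP = (-1270/13485) / (0.33/5.055) = -1.44264…

-1.443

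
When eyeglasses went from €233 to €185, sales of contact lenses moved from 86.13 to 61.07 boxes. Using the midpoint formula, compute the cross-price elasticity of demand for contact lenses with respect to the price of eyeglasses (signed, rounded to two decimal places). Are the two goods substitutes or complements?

1.48; substitutes

%ΔQ_{contact lenses} = (61.07 − 86.13)/avg = -25.06/73.6 = -0.340489…
%ΔP_{eyeglasses} = (185 − 233)/avg = -48/209 = -0.229665…
E_cross = (-25.06/73.6) / (-48/209) = 1.4825…
E_cross > 0 ⇒ the goods are substitutes.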